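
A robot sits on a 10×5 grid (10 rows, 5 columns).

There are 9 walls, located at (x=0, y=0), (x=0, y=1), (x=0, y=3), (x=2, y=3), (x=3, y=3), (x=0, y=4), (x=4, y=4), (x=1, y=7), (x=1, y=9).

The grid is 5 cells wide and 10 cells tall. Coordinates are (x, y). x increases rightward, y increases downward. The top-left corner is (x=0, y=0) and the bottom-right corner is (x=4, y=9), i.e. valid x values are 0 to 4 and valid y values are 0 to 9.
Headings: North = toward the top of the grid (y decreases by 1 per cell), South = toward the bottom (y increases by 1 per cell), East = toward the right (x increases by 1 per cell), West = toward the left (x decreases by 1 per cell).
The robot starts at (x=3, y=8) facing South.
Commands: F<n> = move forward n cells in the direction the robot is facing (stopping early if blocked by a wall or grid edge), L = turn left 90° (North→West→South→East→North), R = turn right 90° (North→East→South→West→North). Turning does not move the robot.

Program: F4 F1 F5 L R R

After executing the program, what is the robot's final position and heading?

Start: (x=3, y=8), facing South
  F4: move forward 1/4 (blocked), now at (x=3, y=9)
  F1: move forward 0/1 (blocked), now at (x=3, y=9)
  F5: move forward 0/5 (blocked), now at (x=3, y=9)
  L: turn left, now facing East
  R: turn right, now facing South
  R: turn right, now facing West
Final: (x=3, y=9), facing West

Answer: Final position: (x=3, y=9), facing West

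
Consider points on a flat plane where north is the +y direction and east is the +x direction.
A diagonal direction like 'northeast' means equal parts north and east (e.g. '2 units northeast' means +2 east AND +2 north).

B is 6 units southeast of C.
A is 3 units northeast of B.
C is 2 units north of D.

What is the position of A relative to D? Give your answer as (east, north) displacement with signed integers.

Place D at the origin (east=0, north=0).
  C is 2 units north of D: delta (east=+0, north=+2); C at (east=0, north=2).
  B is 6 units southeast of C: delta (east=+6, north=-6); B at (east=6, north=-4).
  A is 3 units northeast of B: delta (east=+3, north=+3); A at (east=9, north=-1).
Therefore A relative to D: (east=9, north=-1).

Answer: A is at (east=9, north=-1) relative to D.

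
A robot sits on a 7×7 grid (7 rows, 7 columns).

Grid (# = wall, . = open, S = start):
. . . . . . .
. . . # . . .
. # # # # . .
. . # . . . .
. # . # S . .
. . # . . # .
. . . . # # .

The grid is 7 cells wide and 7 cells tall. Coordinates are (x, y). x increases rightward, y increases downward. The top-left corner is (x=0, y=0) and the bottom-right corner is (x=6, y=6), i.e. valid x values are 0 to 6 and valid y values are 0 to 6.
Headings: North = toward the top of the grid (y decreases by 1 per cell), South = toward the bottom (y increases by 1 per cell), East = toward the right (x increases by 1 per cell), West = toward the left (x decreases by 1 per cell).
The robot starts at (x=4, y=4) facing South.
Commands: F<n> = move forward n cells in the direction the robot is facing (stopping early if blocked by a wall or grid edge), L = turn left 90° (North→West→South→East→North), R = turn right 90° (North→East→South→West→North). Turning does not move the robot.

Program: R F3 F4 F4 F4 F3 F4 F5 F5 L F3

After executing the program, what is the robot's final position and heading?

Start: (x=4, y=4), facing South
  R: turn right, now facing West
  F3: move forward 0/3 (blocked), now at (x=4, y=4)
  [×3]F4: move forward 0/4 (blocked), now at (x=4, y=4)
  F3: move forward 0/3 (blocked), now at (x=4, y=4)
  F4: move forward 0/4 (blocked), now at (x=4, y=4)
  F5: move forward 0/5 (blocked), now at (x=4, y=4)
  F5: move forward 0/5 (blocked), now at (x=4, y=4)
  L: turn left, now facing South
  F3: move forward 1/3 (blocked), now at (x=4, y=5)
Final: (x=4, y=5), facing South

Answer: Final position: (x=4, y=5), facing South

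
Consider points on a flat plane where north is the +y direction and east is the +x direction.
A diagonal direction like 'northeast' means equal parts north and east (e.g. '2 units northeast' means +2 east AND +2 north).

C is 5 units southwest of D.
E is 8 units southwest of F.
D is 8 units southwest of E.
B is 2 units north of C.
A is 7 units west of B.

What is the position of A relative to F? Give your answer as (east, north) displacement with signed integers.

Answer: A is at (east=-28, north=-19) relative to F.

Derivation:
Place F at the origin (east=0, north=0).
  E is 8 units southwest of F: delta (east=-8, north=-8); E at (east=-8, north=-8).
  D is 8 units southwest of E: delta (east=-8, north=-8); D at (east=-16, north=-16).
  C is 5 units southwest of D: delta (east=-5, north=-5); C at (east=-21, north=-21).
  B is 2 units north of C: delta (east=+0, north=+2); B at (east=-21, north=-19).
  A is 7 units west of B: delta (east=-7, north=+0); A at (east=-28, north=-19).
Therefore A relative to F: (east=-28, north=-19).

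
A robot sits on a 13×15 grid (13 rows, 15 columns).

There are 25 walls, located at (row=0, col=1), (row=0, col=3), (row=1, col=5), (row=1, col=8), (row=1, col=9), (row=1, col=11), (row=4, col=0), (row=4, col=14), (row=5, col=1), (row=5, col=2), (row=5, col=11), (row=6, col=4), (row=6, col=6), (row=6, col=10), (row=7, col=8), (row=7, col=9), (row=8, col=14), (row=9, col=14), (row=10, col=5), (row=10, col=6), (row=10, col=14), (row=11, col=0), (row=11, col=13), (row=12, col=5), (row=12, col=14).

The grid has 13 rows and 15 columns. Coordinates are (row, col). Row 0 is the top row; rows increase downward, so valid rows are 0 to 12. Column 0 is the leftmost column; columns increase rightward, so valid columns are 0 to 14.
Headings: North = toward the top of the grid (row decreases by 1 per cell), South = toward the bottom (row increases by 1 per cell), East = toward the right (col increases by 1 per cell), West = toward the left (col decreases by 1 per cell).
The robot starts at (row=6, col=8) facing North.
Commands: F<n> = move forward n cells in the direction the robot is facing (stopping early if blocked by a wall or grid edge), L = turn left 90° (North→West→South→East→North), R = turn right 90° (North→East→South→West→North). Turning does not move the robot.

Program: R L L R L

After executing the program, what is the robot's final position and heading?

Start: (row=6, col=8), facing North
  R: turn right, now facing East
  L: turn left, now facing North
  L: turn left, now facing West
  R: turn right, now facing North
  L: turn left, now facing West
Final: (row=6, col=8), facing West

Answer: Final position: (row=6, col=8), facing West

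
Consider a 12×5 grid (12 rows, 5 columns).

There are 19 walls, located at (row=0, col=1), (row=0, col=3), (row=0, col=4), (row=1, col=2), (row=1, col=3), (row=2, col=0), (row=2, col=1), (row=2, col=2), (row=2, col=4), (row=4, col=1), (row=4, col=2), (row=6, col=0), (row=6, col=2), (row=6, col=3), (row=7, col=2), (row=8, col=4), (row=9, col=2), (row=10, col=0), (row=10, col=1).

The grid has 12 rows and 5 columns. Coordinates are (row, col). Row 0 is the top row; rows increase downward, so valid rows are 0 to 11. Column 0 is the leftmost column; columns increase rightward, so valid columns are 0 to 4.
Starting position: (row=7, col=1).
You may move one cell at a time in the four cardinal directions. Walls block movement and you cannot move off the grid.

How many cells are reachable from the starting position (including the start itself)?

BFS flood-fill from (row=7, col=1):
  Distance 0: (row=7, col=1)
  Distance 1: (row=6, col=1), (row=7, col=0), (row=8, col=1)
  Distance 2: (row=5, col=1), (row=8, col=0), (row=8, col=2), (row=9, col=1)
  Distance 3: (row=5, col=0), (row=5, col=2), (row=8, col=3), (row=9, col=0)
  Distance 4: (row=4, col=0), (row=5, col=3), (row=7, col=3), (row=9, col=3)
  Distance 5: (row=3, col=0), (row=4, col=3), (row=5, col=4), (row=7, col=4), (row=9, col=4), (row=10, col=3)
  Distance 6: (row=3, col=1), (row=3, col=3), (row=4, col=4), (row=6, col=4), (row=10, col=2), (row=10, col=4), (row=11, col=3)
  Distance 7: (row=2, col=3), (row=3, col=2), (row=3, col=4), (row=11, col=2), (row=11, col=4)
  Distance 8: (row=11, col=1)
  Distance 9: (row=11, col=0)
Total reachable: 36 (grid has 41 open cells total)

Answer: Reachable cells: 36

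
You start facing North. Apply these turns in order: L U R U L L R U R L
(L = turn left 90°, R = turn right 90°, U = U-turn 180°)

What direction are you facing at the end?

Start: North
  L (left (90° counter-clockwise)) -> West
  U (U-turn (180°)) -> East
  R (right (90° clockwise)) -> South
  U (U-turn (180°)) -> North
  L (left (90° counter-clockwise)) -> West
  L (left (90° counter-clockwise)) -> South
  R (right (90° clockwise)) -> West
  U (U-turn (180°)) -> East
  R (right (90° clockwise)) -> South
  L (left (90° counter-clockwise)) -> East
Final: East

Answer: Final heading: East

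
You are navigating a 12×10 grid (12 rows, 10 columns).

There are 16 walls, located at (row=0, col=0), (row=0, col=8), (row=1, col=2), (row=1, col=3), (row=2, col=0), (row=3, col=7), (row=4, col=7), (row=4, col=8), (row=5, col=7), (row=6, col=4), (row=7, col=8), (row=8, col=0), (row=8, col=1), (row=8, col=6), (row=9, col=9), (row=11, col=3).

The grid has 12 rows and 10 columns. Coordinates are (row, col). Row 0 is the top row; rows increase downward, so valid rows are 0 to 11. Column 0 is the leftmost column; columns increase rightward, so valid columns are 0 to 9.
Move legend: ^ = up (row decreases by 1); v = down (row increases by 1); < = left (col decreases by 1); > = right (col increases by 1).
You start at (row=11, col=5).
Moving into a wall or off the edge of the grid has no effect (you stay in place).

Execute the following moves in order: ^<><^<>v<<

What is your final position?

Start: (row=11, col=5)
  ^ (up): (row=11, col=5) -> (row=10, col=5)
  < (left): (row=10, col=5) -> (row=10, col=4)
  > (right): (row=10, col=4) -> (row=10, col=5)
  < (left): (row=10, col=5) -> (row=10, col=4)
  ^ (up): (row=10, col=4) -> (row=9, col=4)
  < (left): (row=9, col=4) -> (row=9, col=3)
  > (right): (row=9, col=3) -> (row=9, col=4)
  v (down): (row=9, col=4) -> (row=10, col=4)
  < (left): (row=10, col=4) -> (row=10, col=3)
  < (left): (row=10, col=3) -> (row=10, col=2)
Final: (row=10, col=2)

Answer: Final position: (row=10, col=2)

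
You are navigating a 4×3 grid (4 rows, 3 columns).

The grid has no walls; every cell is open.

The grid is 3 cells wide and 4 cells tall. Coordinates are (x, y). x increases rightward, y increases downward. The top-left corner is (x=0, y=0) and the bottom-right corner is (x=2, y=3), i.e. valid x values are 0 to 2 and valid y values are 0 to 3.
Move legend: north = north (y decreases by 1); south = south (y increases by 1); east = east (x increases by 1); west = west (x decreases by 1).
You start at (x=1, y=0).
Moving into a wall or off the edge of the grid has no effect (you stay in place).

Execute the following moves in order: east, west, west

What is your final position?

Answer: Final position: (x=0, y=0)

Derivation:
Start: (x=1, y=0)
  east (east): (x=1, y=0) -> (x=2, y=0)
  west (west): (x=2, y=0) -> (x=1, y=0)
  west (west): (x=1, y=0) -> (x=0, y=0)
Final: (x=0, y=0)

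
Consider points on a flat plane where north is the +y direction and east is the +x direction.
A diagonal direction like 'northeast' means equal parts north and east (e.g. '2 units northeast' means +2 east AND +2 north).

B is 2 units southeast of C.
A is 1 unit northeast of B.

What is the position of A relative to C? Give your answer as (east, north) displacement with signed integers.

Answer: A is at (east=3, north=-1) relative to C.

Derivation:
Place C at the origin (east=0, north=0).
  B is 2 units southeast of C: delta (east=+2, north=-2); B at (east=2, north=-2).
  A is 1 unit northeast of B: delta (east=+1, north=+1); A at (east=3, north=-1).
Therefore A relative to C: (east=3, north=-1).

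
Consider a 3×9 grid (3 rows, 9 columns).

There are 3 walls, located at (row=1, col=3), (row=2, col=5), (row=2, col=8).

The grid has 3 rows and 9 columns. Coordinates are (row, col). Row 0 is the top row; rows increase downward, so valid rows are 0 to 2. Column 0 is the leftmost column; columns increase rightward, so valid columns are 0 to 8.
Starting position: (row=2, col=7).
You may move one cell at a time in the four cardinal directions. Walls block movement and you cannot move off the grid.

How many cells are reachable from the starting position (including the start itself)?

BFS flood-fill from (row=2, col=7):
  Distance 0: (row=2, col=7)
  Distance 1: (row=1, col=7), (row=2, col=6)
  Distance 2: (row=0, col=7), (row=1, col=6), (row=1, col=8)
  Distance 3: (row=0, col=6), (row=0, col=8), (row=1, col=5)
  Distance 4: (row=0, col=5), (row=1, col=4)
  Distance 5: (row=0, col=4), (row=2, col=4)
  Distance 6: (row=0, col=3), (row=2, col=3)
  Distance 7: (row=0, col=2), (row=2, col=2)
  Distance 8: (row=0, col=1), (row=1, col=2), (row=2, col=1)
  Distance 9: (row=0, col=0), (row=1, col=1), (row=2, col=0)
  Distance 10: (row=1, col=0)
Total reachable: 24 (grid has 24 open cells total)

Answer: Reachable cells: 24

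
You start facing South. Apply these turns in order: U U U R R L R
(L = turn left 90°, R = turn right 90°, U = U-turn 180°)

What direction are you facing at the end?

Answer: Final heading: South

Derivation:
Start: South
  U (U-turn (180°)) -> North
  U (U-turn (180°)) -> South
  U (U-turn (180°)) -> North
  R (right (90° clockwise)) -> East
  R (right (90° clockwise)) -> South
  L (left (90° counter-clockwise)) -> East
  R (right (90° clockwise)) -> South
Final: South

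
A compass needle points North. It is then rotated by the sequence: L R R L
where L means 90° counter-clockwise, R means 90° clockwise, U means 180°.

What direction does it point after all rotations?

Start: North
  L (left (90° counter-clockwise)) -> West
  R (right (90° clockwise)) -> North
  R (right (90° clockwise)) -> East
  L (left (90° counter-clockwise)) -> North
Final: North

Answer: Final heading: North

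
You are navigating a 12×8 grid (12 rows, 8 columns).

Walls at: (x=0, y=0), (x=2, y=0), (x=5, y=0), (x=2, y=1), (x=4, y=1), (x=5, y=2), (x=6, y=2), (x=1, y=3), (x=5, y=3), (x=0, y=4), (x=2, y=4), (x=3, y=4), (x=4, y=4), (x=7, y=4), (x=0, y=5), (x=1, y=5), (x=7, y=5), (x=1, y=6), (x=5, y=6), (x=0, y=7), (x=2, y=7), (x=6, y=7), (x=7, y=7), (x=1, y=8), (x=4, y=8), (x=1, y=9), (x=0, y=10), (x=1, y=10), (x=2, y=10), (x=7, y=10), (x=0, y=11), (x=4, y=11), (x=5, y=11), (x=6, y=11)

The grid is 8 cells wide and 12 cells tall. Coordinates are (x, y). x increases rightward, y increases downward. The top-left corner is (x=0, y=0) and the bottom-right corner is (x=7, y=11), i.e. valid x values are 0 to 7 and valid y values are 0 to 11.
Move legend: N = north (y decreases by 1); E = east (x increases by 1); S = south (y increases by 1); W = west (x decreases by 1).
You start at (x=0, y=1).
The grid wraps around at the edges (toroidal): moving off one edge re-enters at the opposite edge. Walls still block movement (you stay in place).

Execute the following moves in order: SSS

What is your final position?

Start: (x=0, y=1)
  S (south): (x=0, y=1) -> (x=0, y=2)
  S (south): (x=0, y=2) -> (x=0, y=3)
  S (south): blocked, stay at (x=0, y=3)
Final: (x=0, y=3)

Answer: Final position: (x=0, y=3)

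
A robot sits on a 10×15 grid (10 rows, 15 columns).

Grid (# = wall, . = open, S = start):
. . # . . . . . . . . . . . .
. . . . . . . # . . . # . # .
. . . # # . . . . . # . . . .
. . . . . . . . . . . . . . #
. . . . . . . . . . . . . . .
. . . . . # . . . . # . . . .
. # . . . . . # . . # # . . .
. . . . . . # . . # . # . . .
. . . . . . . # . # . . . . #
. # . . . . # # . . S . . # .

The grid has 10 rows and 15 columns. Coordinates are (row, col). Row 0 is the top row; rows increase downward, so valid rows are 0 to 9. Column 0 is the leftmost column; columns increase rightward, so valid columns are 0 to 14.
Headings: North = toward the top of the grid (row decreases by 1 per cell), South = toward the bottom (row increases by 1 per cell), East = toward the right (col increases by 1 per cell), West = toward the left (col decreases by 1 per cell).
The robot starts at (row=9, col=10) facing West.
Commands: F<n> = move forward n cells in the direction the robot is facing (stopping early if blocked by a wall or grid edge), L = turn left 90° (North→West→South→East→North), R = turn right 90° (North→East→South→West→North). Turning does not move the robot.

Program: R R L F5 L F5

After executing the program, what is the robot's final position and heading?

Answer: Final position: (row=7, col=10), facing West

Derivation:
Start: (row=9, col=10), facing West
  R: turn right, now facing North
  R: turn right, now facing East
  L: turn left, now facing North
  F5: move forward 2/5 (blocked), now at (row=7, col=10)
  L: turn left, now facing West
  F5: move forward 0/5 (blocked), now at (row=7, col=10)
Final: (row=7, col=10), facing West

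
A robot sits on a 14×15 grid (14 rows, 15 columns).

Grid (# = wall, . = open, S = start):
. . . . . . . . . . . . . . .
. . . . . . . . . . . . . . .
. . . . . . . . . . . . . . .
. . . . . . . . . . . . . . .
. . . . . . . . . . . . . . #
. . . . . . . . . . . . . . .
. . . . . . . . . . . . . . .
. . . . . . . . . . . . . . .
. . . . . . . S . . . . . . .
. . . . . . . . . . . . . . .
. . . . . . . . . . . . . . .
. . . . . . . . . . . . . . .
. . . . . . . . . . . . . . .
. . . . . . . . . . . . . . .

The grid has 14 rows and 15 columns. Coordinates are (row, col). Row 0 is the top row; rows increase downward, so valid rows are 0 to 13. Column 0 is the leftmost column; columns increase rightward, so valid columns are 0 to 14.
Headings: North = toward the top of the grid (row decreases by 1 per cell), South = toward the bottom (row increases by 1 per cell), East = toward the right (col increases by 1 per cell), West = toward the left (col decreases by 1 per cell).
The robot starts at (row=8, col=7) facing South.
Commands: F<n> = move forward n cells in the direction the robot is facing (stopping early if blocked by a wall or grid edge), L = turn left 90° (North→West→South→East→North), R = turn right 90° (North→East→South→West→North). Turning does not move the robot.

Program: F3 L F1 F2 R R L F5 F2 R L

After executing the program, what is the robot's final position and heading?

Answer: Final position: (row=13, col=10), facing South

Derivation:
Start: (row=8, col=7), facing South
  F3: move forward 3, now at (row=11, col=7)
  L: turn left, now facing East
  F1: move forward 1, now at (row=11, col=8)
  F2: move forward 2, now at (row=11, col=10)
  R: turn right, now facing South
  R: turn right, now facing West
  L: turn left, now facing South
  F5: move forward 2/5 (blocked), now at (row=13, col=10)
  F2: move forward 0/2 (blocked), now at (row=13, col=10)
  R: turn right, now facing West
  L: turn left, now facing South
Final: (row=13, col=10), facing South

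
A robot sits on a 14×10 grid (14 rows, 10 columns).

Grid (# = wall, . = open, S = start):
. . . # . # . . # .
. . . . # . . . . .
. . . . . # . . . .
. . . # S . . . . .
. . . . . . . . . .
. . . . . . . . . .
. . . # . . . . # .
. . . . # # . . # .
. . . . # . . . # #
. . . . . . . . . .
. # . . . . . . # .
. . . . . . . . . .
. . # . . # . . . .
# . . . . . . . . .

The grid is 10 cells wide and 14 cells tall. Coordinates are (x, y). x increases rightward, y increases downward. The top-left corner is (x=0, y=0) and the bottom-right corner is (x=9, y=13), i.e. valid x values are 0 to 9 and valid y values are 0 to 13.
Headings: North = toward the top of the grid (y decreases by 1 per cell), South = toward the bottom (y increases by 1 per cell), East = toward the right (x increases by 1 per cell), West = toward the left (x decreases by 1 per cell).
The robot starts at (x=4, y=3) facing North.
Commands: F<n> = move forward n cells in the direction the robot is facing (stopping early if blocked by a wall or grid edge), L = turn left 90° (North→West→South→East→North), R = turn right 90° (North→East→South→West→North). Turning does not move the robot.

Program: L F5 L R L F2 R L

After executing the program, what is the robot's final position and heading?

Start: (x=4, y=3), facing North
  L: turn left, now facing West
  F5: move forward 0/5 (blocked), now at (x=4, y=3)
  L: turn left, now facing South
  R: turn right, now facing West
  L: turn left, now facing South
  F2: move forward 2, now at (x=4, y=5)
  R: turn right, now facing West
  L: turn left, now facing South
Final: (x=4, y=5), facing South

Answer: Final position: (x=4, y=5), facing South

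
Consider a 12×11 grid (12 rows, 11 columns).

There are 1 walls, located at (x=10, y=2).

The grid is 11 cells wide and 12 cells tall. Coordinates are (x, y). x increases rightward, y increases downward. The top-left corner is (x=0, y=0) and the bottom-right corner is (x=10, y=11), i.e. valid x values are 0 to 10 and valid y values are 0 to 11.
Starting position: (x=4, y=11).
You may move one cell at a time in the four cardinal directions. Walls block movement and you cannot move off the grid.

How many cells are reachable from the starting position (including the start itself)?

BFS flood-fill from (x=4, y=11):
  Distance 0: (x=4, y=11)
  Distance 1: (x=4, y=10), (x=3, y=11), (x=5, y=11)
  Distance 2: (x=4, y=9), (x=3, y=10), (x=5, y=10), (x=2, y=11), (x=6, y=11)
  Distance 3: (x=4, y=8), (x=3, y=9), (x=5, y=9), (x=2, y=10), (x=6, y=10), (x=1, y=11), (x=7, y=11)
  Distance 4: (x=4, y=7), (x=3, y=8), (x=5, y=8), (x=2, y=9), (x=6, y=9), (x=1, y=10), (x=7, y=10), (x=0, y=11), (x=8, y=11)
  Distance 5: (x=4, y=6), (x=3, y=7), (x=5, y=7), (x=2, y=8), (x=6, y=8), (x=1, y=9), (x=7, y=9), (x=0, y=10), (x=8, y=10), (x=9, y=11)
  Distance 6: (x=4, y=5), (x=3, y=6), (x=5, y=6), (x=2, y=7), (x=6, y=7), (x=1, y=8), (x=7, y=8), (x=0, y=9), (x=8, y=9), (x=9, y=10), (x=10, y=11)
  Distance 7: (x=4, y=4), (x=3, y=5), (x=5, y=5), (x=2, y=6), (x=6, y=6), (x=1, y=7), (x=7, y=7), (x=0, y=8), (x=8, y=8), (x=9, y=9), (x=10, y=10)
  Distance 8: (x=4, y=3), (x=3, y=4), (x=5, y=4), (x=2, y=5), (x=6, y=5), (x=1, y=6), (x=7, y=6), (x=0, y=7), (x=8, y=7), (x=9, y=8), (x=10, y=9)
  Distance 9: (x=4, y=2), (x=3, y=3), (x=5, y=3), (x=2, y=4), (x=6, y=4), (x=1, y=5), (x=7, y=5), (x=0, y=6), (x=8, y=6), (x=9, y=7), (x=10, y=8)
  Distance 10: (x=4, y=1), (x=3, y=2), (x=5, y=2), (x=2, y=3), (x=6, y=3), (x=1, y=4), (x=7, y=4), (x=0, y=5), (x=8, y=5), (x=9, y=6), (x=10, y=7)
  Distance 11: (x=4, y=0), (x=3, y=1), (x=5, y=1), (x=2, y=2), (x=6, y=2), (x=1, y=3), (x=7, y=3), (x=0, y=4), (x=8, y=4), (x=9, y=5), (x=10, y=6)
  Distance 12: (x=3, y=0), (x=5, y=0), (x=2, y=1), (x=6, y=1), (x=1, y=2), (x=7, y=2), (x=0, y=3), (x=8, y=3), (x=9, y=4), (x=10, y=5)
  Distance 13: (x=2, y=0), (x=6, y=0), (x=1, y=1), (x=7, y=1), (x=0, y=2), (x=8, y=2), (x=9, y=3), (x=10, y=4)
  Distance 14: (x=1, y=0), (x=7, y=0), (x=0, y=1), (x=8, y=1), (x=9, y=2), (x=10, y=3)
  Distance 15: (x=0, y=0), (x=8, y=0), (x=9, y=1)
  Distance 16: (x=9, y=0), (x=10, y=1)
  Distance 17: (x=10, y=0)
Total reachable: 131 (grid has 131 open cells total)

Answer: Reachable cells: 131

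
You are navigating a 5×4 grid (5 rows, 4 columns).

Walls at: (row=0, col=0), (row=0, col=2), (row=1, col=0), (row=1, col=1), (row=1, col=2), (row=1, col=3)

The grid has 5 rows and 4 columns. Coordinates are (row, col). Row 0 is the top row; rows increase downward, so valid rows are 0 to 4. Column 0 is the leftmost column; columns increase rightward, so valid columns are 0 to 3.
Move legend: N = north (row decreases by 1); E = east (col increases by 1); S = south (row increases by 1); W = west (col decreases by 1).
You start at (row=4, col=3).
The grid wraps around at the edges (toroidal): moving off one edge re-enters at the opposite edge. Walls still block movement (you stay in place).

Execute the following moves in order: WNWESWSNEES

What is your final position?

Start: (row=4, col=3)
  W (west): (row=4, col=3) -> (row=4, col=2)
  N (north): (row=4, col=2) -> (row=3, col=2)
  W (west): (row=3, col=2) -> (row=3, col=1)
  E (east): (row=3, col=1) -> (row=3, col=2)
  S (south): (row=3, col=2) -> (row=4, col=2)
  W (west): (row=4, col=2) -> (row=4, col=1)
  S (south): (row=4, col=1) -> (row=0, col=1)
  N (north): (row=0, col=1) -> (row=4, col=1)
  E (east): (row=4, col=1) -> (row=4, col=2)
  E (east): (row=4, col=2) -> (row=4, col=3)
  S (south): (row=4, col=3) -> (row=0, col=3)
Final: (row=0, col=3)

Answer: Final position: (row=0, col=3)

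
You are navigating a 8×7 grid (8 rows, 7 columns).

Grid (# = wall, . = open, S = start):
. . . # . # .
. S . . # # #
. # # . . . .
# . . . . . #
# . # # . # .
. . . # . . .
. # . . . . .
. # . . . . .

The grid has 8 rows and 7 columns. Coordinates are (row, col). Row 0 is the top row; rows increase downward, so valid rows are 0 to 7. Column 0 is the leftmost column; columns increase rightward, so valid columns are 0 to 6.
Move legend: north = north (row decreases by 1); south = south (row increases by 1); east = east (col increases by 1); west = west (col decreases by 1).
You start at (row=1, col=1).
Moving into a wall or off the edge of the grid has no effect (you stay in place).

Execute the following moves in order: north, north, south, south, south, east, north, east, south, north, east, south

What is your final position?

Start: (row=1, col=1)
  north (north): (row=1, col=1) -> (row=0, col=1)
  north (north): blocked, stay at (row=0, col=1)
  south (south): (row=0, col=1) -> (row=1, col=1)
  south (south): blocked, stay at (row=1, col=1)
  south (south): blocked, stay at (row=1, col=1)
  east (east): (row=1, col=1) -> (row=1, col=2)
  north (north): (row=1, col=2) -> (row=0, col=2)
  east (east): blocked, stay at (row=0, col=2)
  south (south): (row=0, col=2) -> (row=1, col=2)
  north (north): (row=1, col=2) -> (row=0, col=2)
  east (east): blocked, stay at (row=0, col=2)
  south (south): (row=0, col=2) -> (row=1, col=2)
Final: (row=1, col=2)

Answer: Final position: (row=1, col=2)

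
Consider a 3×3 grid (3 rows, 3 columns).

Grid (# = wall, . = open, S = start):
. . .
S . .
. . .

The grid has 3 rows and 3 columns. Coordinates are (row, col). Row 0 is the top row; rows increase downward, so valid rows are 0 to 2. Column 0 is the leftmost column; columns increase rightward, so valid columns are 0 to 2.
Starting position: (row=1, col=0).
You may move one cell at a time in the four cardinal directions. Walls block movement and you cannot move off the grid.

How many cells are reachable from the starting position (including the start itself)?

BFS flood-fill from (row=1, col=0):
  Distance 0: (row=1, col=0)
  Distance 1: (row=0, col=0), (row=1, col=1), (row=2, col=0)
  Distance 2: (row=0, col=1), (row=1, col=2), (row=2, col=1)
  Distance 3: (row=0, col=2), (row=2, col=2)
Total reachable: 9 (grid has 9 open cells total)

Answer: Reachable cells: 9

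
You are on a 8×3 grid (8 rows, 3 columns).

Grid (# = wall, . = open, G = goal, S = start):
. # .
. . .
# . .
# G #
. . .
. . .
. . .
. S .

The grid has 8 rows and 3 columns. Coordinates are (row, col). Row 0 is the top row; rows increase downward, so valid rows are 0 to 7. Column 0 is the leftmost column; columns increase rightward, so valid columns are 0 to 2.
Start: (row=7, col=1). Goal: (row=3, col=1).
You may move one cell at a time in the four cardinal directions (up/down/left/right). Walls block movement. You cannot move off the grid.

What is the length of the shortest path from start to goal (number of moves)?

Answer: Shortest path length: 4

Derivation:
BFS from (row=7, col=1) until reaching (row=3, col=1):
  Distance 0: (row=7, col=1)
  Distance 1: (row=6, col=1), (row=7, col=0), (row=7, col=2)
  Distance 2: (row=5, col=1), (row=6, col=0), (row=6, col=2)
  Distance 3: (row=4, col=1), (row=5, col=0), (row=5, col=2)
  Distance 4: (row=3, col=1), (row=4, col=0), (row=4, col=2)  <- goal reached here
One shortest path (4 moves): (row=7, col=1) -> (row=6, col=1) -> (row=5, col=1) -> (row=4, col=1) -> (row=3, col=1)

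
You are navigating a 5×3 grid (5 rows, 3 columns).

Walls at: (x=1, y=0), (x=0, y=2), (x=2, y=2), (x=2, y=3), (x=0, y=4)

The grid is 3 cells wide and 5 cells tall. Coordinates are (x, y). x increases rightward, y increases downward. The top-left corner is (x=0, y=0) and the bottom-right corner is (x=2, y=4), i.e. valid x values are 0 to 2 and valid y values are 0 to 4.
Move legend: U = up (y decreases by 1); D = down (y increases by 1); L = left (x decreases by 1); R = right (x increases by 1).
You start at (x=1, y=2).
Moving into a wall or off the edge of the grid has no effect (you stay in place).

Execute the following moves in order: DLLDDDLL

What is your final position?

Start: (x=1, y=2)
  D (down): (x=1, y=2) -> (x=1, y=3)
  L (left): (x=1, y=3) -> (x=0, y=3)
  L (left): blocked, stay at (x=0, y=3)
  [×3]D (down): blocked, stay at (x=0, y=3)
  L (left): blocked, stay at (x=0, y=3)
  L (left): blocked, stay at (x=0, y=3)
Final: (x=0, y=3)

Answer: Final position: (x=0, y=3)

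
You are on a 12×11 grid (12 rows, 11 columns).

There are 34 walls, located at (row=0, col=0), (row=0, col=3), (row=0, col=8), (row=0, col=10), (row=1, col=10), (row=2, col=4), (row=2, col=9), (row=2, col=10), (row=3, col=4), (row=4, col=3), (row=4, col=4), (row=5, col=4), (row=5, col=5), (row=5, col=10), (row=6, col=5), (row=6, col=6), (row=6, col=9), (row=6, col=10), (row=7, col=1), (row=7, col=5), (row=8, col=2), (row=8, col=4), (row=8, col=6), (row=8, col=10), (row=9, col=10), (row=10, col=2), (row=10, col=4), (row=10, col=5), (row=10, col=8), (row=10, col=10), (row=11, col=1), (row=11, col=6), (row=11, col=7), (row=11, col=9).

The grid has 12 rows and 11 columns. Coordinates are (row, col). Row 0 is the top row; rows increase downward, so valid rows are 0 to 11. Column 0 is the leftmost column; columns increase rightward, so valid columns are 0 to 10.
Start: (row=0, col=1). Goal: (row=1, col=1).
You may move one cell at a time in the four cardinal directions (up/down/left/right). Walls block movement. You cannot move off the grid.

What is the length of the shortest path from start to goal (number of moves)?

Answer: Shortest path length: 1

Derivation:
BFS from (row=0, col=1) until reaching (row=1, col=1):
  Distance 0: (row=0, col=1)
  Distance 1: (row=0, col=2), (row=1, col=1)  <- goal reached here
One shortest path (1 moves): (row=0, col=1) -> (row=1, col=1)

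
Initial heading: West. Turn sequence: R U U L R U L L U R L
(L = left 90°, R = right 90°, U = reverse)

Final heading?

Answer: Final heading: South

Derivation:
Start: West
  R (right (90° clockwise)) -> North
  U (U-turn (180°)) -> South
  U (U-turn (180°)) -> North
  L (left (90° counter-clockwise)) -> West
  R (right (90° clockwise)) -> North
  U (U-turn (180°)) -> South
  L (left (90° counter-clockwise)) -> East
  L (left (90° counter-clockwise)) -> North
  U (U-turn (180°)) -> South
  R (right (90° clockwise)) -> West
  L (left (90° counter-clockwise)) -> South
Final: South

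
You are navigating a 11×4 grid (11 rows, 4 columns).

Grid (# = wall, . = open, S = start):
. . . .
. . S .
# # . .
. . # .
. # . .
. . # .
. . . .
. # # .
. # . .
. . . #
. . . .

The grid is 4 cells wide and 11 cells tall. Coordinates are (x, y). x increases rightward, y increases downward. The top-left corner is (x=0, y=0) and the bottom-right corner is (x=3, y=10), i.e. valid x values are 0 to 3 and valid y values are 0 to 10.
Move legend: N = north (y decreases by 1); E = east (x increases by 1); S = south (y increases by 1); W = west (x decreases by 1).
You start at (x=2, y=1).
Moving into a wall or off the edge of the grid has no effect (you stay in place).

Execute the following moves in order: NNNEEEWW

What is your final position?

Answer: Final position: (x=1, y=0)

Derivation:
Start: (x=2, y=1)
  N (north): (x=2, y=1) -> (x=2, y=0)
  N (north): blocked, stay at (x=2, y=0)
  N (north): blocked, stay at (x=2, y=0)
  E (east): (x=2, y=0) -> (x=3, y=0)
  E (east): blocked, stay at (x=3, y=0)
  E (east): blocked, stay at (x=3, y=0)
  W (west): (x=3, y=0) -> (x=2, y=0)
  W (west): (x=2, y=0) -> (x=1, y=0)
Final: (x=1, y=0)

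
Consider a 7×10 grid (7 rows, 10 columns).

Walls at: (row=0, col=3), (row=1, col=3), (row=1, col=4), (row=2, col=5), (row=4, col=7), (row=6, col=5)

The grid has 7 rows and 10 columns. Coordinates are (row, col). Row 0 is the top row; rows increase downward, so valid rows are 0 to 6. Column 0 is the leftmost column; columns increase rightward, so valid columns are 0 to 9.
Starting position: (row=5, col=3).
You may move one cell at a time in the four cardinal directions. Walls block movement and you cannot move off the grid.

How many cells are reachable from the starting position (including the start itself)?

Answer: Reachable cells: 64

Derivation:
BFS flood-fill from (row=5, col=3):
  Distance 0: (row=5, col=3)
  Distance 1: (row=4, col=3), (row=5, col=2), (row=5, col=4), (row=6, col=3)
  Distance 2: (row=3, col=3), (row=4, col=2), (row=4, col=4), (row=5, col=1), (row=5, col=5), (row=6, col=2), (row=6, col=4)
  Distance 3: (row=2, col=3), (row=3, col=2), (row=3, col=4), (row=4, col=1), (row=4, col=5), (row=5, col=0), (row=5, col=6), (row=6, col=1)
  Distance 4: (row=2, col=2), (row=2, col=4), (row=3, col=1), (row=3, col=5), (row=4, col=0), (row=4, col=6), (row=5, col=7), (row=6, col=0), (row=6, col=6)
  Distance 5: (row=1, col=2), (row=2, col=1), (row=3, col=0), (row=3, col=6), (row=5, col=8), (row=6, col=7)
  Distance 6: (row=0, col=2), (row=1, col=1), (row=2, col=0), (row=2, col=6), (row=3, col=7), (row=4, col=8), (row=5, col=9), (row=6, col=8)
  Distance 7: (row=0, col=1), (row=1, col=0), (row=1, col=6), (row=2, col=7), (row=3, col=8), (row=4, col=9), (row=6, col=9)
  Distance 8: (row=0, col=0), (row=0, col=6), (row=1, col=5), (row=1, col=7), (row=2, col=8), (row=3, col=9)
  Distance 9: (row=0, col=5), (row=0, col=7), (row=1, col=8), (row=2, col=9)
  Distance 10: (row=0, col=4), (row=0, col=8), (row=1, col=9)
  Distance 11: (row=0, col=9)
Total reachable: 64 (grid has 64 open cells total)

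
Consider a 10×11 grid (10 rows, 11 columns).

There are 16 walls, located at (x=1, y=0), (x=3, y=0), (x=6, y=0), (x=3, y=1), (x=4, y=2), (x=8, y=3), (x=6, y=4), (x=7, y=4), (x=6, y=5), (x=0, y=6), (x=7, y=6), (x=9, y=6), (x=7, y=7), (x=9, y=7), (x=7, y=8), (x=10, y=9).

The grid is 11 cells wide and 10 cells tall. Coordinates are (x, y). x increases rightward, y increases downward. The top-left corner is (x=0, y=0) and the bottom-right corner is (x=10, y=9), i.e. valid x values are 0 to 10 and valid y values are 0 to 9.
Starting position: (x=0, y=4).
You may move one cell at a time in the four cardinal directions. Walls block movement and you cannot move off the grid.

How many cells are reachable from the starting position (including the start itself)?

Answer: Reachable cells: 94

Derivation:
BFS flood-fill from (x=0, y=4):
  Distance 0: (x=0, y=4)
  Distance 1: (x=0, y=3), (x=1, y=4), (x=0, y=5)
  Distance 2: (x=0, y=2), (x=1, y=3), (x=2, y=4), (x=1, y=5)
  Distance 3: (x=0, y=1), (x=1, y=2), (x=2, y=3), (x=3, y=4), (x=2, y=5), (x=1, y=6)
  Distance 4: (x=0, y=0), (x=1, y=1), (x=2, y=2), (x=3, y=3), (x=4, y=4), (x=3, y=5), (x=2, y=6), (x=1, y=7)
  Distance 5: (x=2, y=1), (x=3, y=2), (x=4, y=3), (x=5, y=4), (x=4, y=5), (x=3, y=6), (x=0, y=7), (x=2, y=7), (x=1, y=8)
  Distance 6: (x=2, y=0), (x=5, y=3), (x=5, y=5), (x=4, y=6), (x=3, y=7), (x=0, y=8), (x=2, y=8), (x=1, y=9)
  Distance 7: (x=5, y=2), (x=6, y=3), (x=5, y=6), (x=4, y=7), (x=3, y=8), (x=0, y=9), (x=2, y=9)
  Distance 8: (x=5, y=1), (x=6, y=2), (x=7, y=3), (x=6, y=6), (x=5, y=7), (x=4, y=8), (x=3, y=9)
  Distance 9: (x=5, y=0), (x=4, y=1), (x=6, y=1), (x=7, y=2), (x=6, y=7), (x=5, y=8), (x=4, y=9)
  Distance 10: (x=4, y=0), (x=7, y=1), (x=8, y=2), (x=6, y=8), (x=5, y=9)
  Distance 11: (x=7, y=0), (x=8, y=1), (x=9, y=2), (x=6, y=9)
  Distance 12: (x=8, y=0), (x=9, y=1), (x=10, y=2), (x=9, y=3), (x=7, y=9)
  Distance 13: (x=9, y=0), (x=10, y=1), (x=10, y=3), (x=9, y=4), (x=8, y=9)
  Distance 14: (x=10, y=0), (x=8, y=4), (x=10, y=4), (x=9, y=5), (x=8, y=8), (x=9, y=9)
  Distance 15: (x=8, y=5), (x=10, y=5), (x=8, y=7), (x=9, y=8)
  Distance 16: (x=7, y=5), (x=8, y=6), (x=10, y=6), (x=10, y=8)
  Distance 17: (x=10, y=7)
Total reachable: 94 (grid has 94 open cells total)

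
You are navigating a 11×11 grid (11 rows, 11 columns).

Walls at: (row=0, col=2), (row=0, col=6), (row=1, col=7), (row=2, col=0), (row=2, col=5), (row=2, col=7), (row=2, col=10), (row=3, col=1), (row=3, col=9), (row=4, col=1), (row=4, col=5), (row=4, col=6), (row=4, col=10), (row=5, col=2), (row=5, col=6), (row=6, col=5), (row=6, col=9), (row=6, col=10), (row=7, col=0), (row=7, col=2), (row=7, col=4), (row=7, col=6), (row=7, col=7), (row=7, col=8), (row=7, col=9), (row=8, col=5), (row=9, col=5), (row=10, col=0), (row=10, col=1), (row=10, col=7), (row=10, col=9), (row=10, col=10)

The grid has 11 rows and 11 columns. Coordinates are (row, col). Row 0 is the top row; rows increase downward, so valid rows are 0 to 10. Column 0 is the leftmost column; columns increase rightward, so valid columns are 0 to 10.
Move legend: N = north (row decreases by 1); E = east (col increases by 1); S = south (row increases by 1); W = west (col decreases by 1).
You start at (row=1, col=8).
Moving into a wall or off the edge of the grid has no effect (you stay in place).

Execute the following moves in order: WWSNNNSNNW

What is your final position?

Answer: Final position: (row=0, col=7)

Derivation:
Start: (row=1, col=8)
  W (west): blocked, stay at (row=1, col=8)
  W (west): blocked, stay at (row=1, col=8)
  S (south): (row=1, col=8) -> (row=2, col=8)
  N (north): (row=2, col=8) -> (row=1, col=8)
  N (north): (row=1, col=8) -> (row=0, col=8)
  N (north): blocked, stay at (row=0, col=8)
  S (south): (row=0, col=8) -> (row=1, col=8)
  N (north): (row=1, col=8) -> (row=0, col=8)
  N (north): blocked, stay at (row=0, col=8)
  W (west): (row=0, col=8) -> (row=0, col=7)
Final: (row=0, col=7)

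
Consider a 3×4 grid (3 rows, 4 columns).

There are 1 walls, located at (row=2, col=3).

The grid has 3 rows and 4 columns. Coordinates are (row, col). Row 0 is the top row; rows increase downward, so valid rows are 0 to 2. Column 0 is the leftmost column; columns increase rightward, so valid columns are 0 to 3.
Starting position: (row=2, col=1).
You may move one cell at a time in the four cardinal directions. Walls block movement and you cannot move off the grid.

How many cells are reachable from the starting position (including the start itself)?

Answer: Reachable cells: 11

Derivation:
BFS flood-fill from (row=2, col=1):
  Distance 0: (row=2, col=1)
  Distance 1: (row=1, col=1), (row=2, col=0), (row=2, col=2)
  Distance 2: (row=0, col=1), (row=1, col=0), (row=1, col=2)
  Distance 3: (row=0, col=0), (row=0, col=2), (row=1, col=3)
  Distance 4: (row=0, col=3)
Total reachable: 11 (grid has 11 open cells total)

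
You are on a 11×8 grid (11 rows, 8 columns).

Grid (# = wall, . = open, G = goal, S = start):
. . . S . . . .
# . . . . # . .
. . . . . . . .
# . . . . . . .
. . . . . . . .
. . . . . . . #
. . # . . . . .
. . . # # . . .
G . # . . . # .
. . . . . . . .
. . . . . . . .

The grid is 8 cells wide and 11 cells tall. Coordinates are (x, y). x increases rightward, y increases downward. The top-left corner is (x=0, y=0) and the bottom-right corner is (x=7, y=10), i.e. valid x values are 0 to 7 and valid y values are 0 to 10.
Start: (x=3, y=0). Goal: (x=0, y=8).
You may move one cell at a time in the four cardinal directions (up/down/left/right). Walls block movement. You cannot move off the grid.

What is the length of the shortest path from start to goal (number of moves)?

Answer: Shortest path length: 11

Derivation:
BFS from (x=3, y=0) until reaching (x=0, y=8):
  Distance 0: (x=3, y=0)
  Distance 1: (x=2, y=0), (x=4, y=0), (x=3, y=1)
  Distance 2: (x=1, y=0), (x=5, y=0), (x=2, y=1), (x=4, y=1), (x=3, y=2)
  Distance 3: (x=0, y=0), (x=6, y=0), (x=1, y=1), (x=2, y=2), (x=4, y=2), (x=3, y=3)
  Distance 4: (x=7, y=0), (x=6, y=1), (x=1, y=2), (x=5, y=2), (x=2, y=3), (x=4, y=3), (x=3, y=4)
  Distance 5: (x=7, y=1), (x=0, y=2), (x=6, y=2), (x=1, y=3), (x=5, y=3), (x=2, y=4), (x=4, y=4), (x=3, y=5)
  Distance 6: (x=7, y=2), (x=6, y=3), (x=1, y=4), (x=5, y=4), (x=2, y=5), (x=4, y=5), (x=3, y=6)
  Distance 7: (x=7, y=3), (x=0, y=4), (x=6, y=4), (x=1, y=5), (x=5, y=5), (x=4, y=6)
  Distance 8: (x=7, y=4), (x=0, y=5), (x=6, y=5), (x=1, y=6), (x=5, y=6)
  Distance 9: (x=0, y=6), (x=6, y=6), (x=1, y=7), (x=5, y=7)
  Distance 10: (x=7, y=6), (x=0, y=7), (x=2, y=7), (x=6, y=7), (x=1, y=8), (x=5, y=8)
  Distance 11: (x=7, y=7), (x=0, y=8), (x=4, y=8), (x=1, y=9), (x=5, y=9)  <- goal reached here
One shortest path (11 moves): (x=3, y=0) -> (x=2, y=0) -> (x=1, y=0) -> (x=1, y=1) -> (x=1, y=2) -> (x=1, y=3) -> (x=1, y=4) -> (x=0, y=4) -> (x=0, y=5) -> (x=0, y=6) -> (x=0, y=7) -> (x=0, y=8)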